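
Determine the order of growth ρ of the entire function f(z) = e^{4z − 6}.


|e^{4z − 6}| = e^{Re(4·z) + -6} ≤ e^{4|z|^1 + -6} = e^{4r^1 + -6} on |z| = r, so ρ ≤ 1. Choosing z on |z|=r so that 4·z is real positive (always possible by picking arg z appropriately) gives |f(z)| = e^{4r^1 + -6}, matching the bound. The additive constant -6 does not affect log log M(r) ~ 1·log r. Hence ρ = 1.
Therefore ρ = 1.

Order ρ = 1.


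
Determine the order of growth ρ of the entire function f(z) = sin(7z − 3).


sin(w) is a linear combination of e^{iw} and e^{−iw} (or e^w, e^{−w} in the hyperbolic case), so |sin(w)| ≤ e^{|w|}. With w = 7z − 3, |w| ≤ 7|z| + 3 = 7r + 3 on |z| = r, giving M(r) ≤ e^{7r + 3}, so ρ ≤ 1. On a suitable ray (z = it for sin/cos; z = t for sinh/cosh, t real → ∞), |sin(7z − 3)| grows like e^{7|t|}/2, so ρ ≥ 1. Hence ρ = 1.
Therefore ρ = 1.

Order ρ = 1.


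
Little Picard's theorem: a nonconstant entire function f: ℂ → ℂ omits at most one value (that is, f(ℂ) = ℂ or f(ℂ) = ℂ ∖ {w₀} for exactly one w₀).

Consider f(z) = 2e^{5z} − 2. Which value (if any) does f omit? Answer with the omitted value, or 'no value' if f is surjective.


Little Picard bounds the complement of f(ℂ) to at most one point.
e^{5z} is never zero on ℂ, so 2·e^{5z} takes every value in ℂ ∖ {0}. Adding -2 shifts the range to ℂ ∖ {-2}. Thus f omits exactly the value -2.

Omitted value: -2.


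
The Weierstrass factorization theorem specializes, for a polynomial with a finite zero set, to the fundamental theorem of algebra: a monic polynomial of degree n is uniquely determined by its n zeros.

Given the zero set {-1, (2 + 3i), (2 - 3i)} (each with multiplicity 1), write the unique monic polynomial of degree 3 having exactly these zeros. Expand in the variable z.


The polynomial is p(z) = ∏_{α ∈ S} (z − α), where S = {-1, (2 + 3i), (2 - 3i)}.
Expanding the product yields: p(z) = z^3 -3·z^2 + 9·z + 13.
Note conjugate pairs combine to real quadratics: (z − (2+3i))(z − (2−3i)) = z² − 4z + 13.
The resulting polynomial has degree 3 and real coefficients as required.

p(z) = z^3 -3·z^2 + 9·z + 13.


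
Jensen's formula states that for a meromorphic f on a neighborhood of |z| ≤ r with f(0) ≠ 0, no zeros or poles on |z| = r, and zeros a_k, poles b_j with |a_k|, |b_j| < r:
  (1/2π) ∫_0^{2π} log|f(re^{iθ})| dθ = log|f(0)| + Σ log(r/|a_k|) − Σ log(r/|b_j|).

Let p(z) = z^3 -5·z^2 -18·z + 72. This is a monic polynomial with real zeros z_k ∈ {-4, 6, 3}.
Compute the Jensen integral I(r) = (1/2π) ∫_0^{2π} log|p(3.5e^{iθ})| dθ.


Zeros: -4, 3, 6; r = 3.5.
Inside |z| < r: 3. Outside (|z| ≥ r): -4, 6.
p(0) = 72, so log|p(0)| = log(72) = 4.2767.
Apply Jensen: I(r) = log|p(0)| + Σ_k log(r/|z_k|), summed over zeros inside |z| < r.
  log(r/|z_k|) for z_k = 3: log(3.5/3) = 0.1542
  Outside zeros (-4, 6) contribute nothing to the Jensen sum.
Sum over inside zeros: 0.1542.
I(r) = log|p(0)| + (inside sum) = 4.2767 + 0.1542 = 4.4308.
Note: since some zeros are outside |z| ≤ r, the simplified n·log(r) form does NOT apply — only the inside zeros contribute.

I(r) ≈ 4.4308.


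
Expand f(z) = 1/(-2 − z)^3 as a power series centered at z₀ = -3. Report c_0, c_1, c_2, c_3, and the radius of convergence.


Let w = z − z₀, so z = z₀ + w.
Then -2 − z = -2 − (z₀ + w) = (-2 − z₀) − w = 1 − w.
f(z) = 1/(1 − w)^3 = (1/(1)^3) · (1 − w/(1))^{−3}.
By the binomial series (1−u)^{−3} = Σ_{n≥0} C(n+2, 2) u^n for |u|<1, with u = w/(1):
  c_n = C(n+2, 2) / (1)^(n+3).
  c_0 = 1/(1)^3 = 1.
  c_1 = 3/(1)^4 = 3.
  c_2 = 6/(1)^5 = 6.
  c_3 = 10/(1)^6 = 10.
The series is valid for |w/d| < 1, i.e. |z − z₀| < |d|.
Radius of convergence: R = |-2 − z₀| = |1| = 1 (distance from z₀ to the singularity z = -2).

c_0 = 1, c_1 = 3, c_2 = 6, c_3 = 10; R = 1.


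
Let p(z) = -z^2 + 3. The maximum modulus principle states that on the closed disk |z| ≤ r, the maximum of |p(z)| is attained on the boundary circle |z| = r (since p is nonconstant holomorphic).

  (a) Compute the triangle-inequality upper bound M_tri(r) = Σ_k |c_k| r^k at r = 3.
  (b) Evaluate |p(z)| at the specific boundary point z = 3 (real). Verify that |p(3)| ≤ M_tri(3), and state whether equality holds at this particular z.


Coefficients: c_0 = 3, c_1 = 0, c_2 = -1. Radius r = 3.
Part (a). Triangle bound: M_tri(r) = Σ_k |c_k| r^k
  = |3|·3^0 + |0|·3^1 + |-1|·3^2
  = 3 + 0 + 9 = 12.
This bounds M(r) := max_{|z|=r} |p(z)| from above; equality holds iff all terms c_k z^k can be made to align in phase at a single z on |z|=r.
Part (b). At z = 3 (real, on the circle |z| = r):
  p(3) = (3)·3^0 + (0)·3^1 + (-1)·3^2 = -6.
  |p(3)| = 6.
Check: |p(3)| = 6 ≤ 12 = M_tri(3). ✓ Equality does not hold at z = 3 (the coefficients have mixed signs, so the terms do not all align in phase there).

M_tri(3) = 12; |p(3)| = 6; equality at z=3: no.


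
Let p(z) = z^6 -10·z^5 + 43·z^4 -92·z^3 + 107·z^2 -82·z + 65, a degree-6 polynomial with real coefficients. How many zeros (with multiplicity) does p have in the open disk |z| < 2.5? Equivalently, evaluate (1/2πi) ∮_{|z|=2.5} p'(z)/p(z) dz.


The zeros of p are: (3 + 2i), (3 - 2i), (0 + 1i), (0 - 1i), (2 + 1i), (2 - 1i).
Their magnitudes are: 3.606, 3.606, 1, 1, 2.236, 2.236.
Zeros with |z| < R = 2.5: (0 + 1i), (0 - 1i), (2 + 1i), (2 - 1i).
Count = 4.
By the argument principle, (1/2πi) ∮_{|z|=R} p'(z)/p(z) dz equals exactly this count.

Number of zeros inside |z| < 2.5: 4.


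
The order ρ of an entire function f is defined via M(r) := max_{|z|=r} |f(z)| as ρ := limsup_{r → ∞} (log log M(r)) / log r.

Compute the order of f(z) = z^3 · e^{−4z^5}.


M(r) = max_{|z|=r} |1|·|z|^3·|e^{−4z^5}| = 1·r^3 · e^{4r^5} (the factors attain their maxima compatibly on |z|=r). Then log M(r) = log 1 + 3·log r + 4r^5, dominated by the last term, so log log M(r) ~ 5·log r. The polynomial factor 1z^3 contributes only a log r term and does not affect the order. ρ = 5.
Therefore ρ = 5.

Order ρ = 5.


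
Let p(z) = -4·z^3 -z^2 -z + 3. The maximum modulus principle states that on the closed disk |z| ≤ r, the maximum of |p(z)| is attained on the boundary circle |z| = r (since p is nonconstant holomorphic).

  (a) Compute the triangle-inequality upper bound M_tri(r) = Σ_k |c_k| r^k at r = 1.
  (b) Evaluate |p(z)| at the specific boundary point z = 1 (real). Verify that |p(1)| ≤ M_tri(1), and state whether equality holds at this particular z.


Coefficients: c_0 = 3, c_1 = -1, c_2 = -1, c_3 = -4. Radius r = 1.
Part (a). Triangle bound: M_tri(r) = Σ_k |c_k| r^k
  = |3|·1^0 + |-1|·1^1 + |-1|·1^2 + |-4|·1^3
  = 3 + 1 + 1 + 4 = 9.
This bounds M(r) := max_{|z|=r} |p(z)| from above; equality holds iff all terms c_k z^k can be made to align in phase at a single z on |z|=r.
Part (b). At z = 1 (real, on the circle |z| = r):
  p(1) = (3)·1^0 + (-1)·1^1 + (-1)·1^2 + (-4)·1^3 = -3.
  |p(1)| = 3.
Check: |p(1)| = 3 ≤ 9 = M_tri(1). ✓ Equality does not hold at z = 1 (the coefficients have mixed signs, so the terms do not all align in phase there).

M_tri(1) = 9; |p(1)| = 3; equality at z=1: no.


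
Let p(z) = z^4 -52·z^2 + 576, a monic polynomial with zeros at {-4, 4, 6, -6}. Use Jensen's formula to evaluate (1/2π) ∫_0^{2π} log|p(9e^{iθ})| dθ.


Zeros: -6, -4, 4, 6; r = 9.
Inside |z| < r: -6, -4, 4, 6. Outside (|z| ≥ r): ∅.
p(0) = 576, so log|p(0)| = log(576) = 6.3561.
Apply Jensen: I(r) = log|p(0)| + Σ_k log(r/|z_k|), summed over zeros inside |z| < r.
  log(r/|z_k|) for z_k = -4: log(9/4) = 0.8109
  log(r/|z_k|) for z_k = 4: log(9/4) = 0.8109
  log(r/|z_k|) for z_k = 6: log(9/6) = 0.4055
  log(r/|z_k|) for z_k = -6: log(9/6) = 0.4055
Sum over inside zeros: 2.4328.
I(r) = log|p(0)| + (inside sum) = 6.3561 + 2.4328 = 8.7889.
Closed form (all zeros inside, monic): I(r) = n·log(r) = 4·log(9) = 8.7889. ✓

I(r) ≈ 8.7889.


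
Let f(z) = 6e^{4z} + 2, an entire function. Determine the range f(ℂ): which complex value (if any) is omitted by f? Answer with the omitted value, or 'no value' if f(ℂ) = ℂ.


Little Picard bounds the complement of f(ℂ) to at most one point.
e^{4z} is never zero on ℂ, so 6·e^{4z} takes every value in ℂ ∖ {0}. Adding 2 shifts the range to ℂ ∖ {2}. Thus f omits exactly the value 2.

Omitted value: 2.


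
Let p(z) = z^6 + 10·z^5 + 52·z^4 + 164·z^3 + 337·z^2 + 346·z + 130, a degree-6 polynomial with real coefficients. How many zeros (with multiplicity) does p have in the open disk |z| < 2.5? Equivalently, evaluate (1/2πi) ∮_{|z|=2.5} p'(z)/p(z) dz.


The zeros of p are: -1, (-1 + 3i), (-1 - 3i), -1, (-3 + 2i), (-3 - 2i).
Their magnitudes are: 1, 3.162, 3.162, 1, 3.606, 3.606.
Zeros with |z| < R = 2.5: -1, -1.
Count = 2.
By the argument principle, (1/2πi) ∮_{|z|=R} p'(z)/p(z) dz equals exactly this count.

Number of zeros inside |z| < 2.5: 2.


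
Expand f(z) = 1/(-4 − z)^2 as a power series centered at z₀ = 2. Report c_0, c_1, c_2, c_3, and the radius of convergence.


Let w = z − z₀, so z = z₀ + w.
Then -4 − z = -4 − (z₀ + w) = (-4 − z₀) − w = -6 − w.
f(z) = 1/(-6 − w)^2 = (1/(-6)^2) · (1 − w/(-6))^{−2}.
By the binomial series (1−u)^{−2} = Σ_{n≥0} C(n+1, 1) u^n for |u|<1, with u = w/(-6):
  c_n = C(n+1, 1) / (-6)^(n+2).
  c_0 = 1/(-6)^2 = 1/36.
  c_1 = 2/(-6)^3 = -1/108.
  c_2 = 3/(-6)^4 = 1/432.
  c_3 = 4/(-6)^5 = -1/1944.
The series is valid for |w/d| < 1, i.e. |z − z₀| < |d|.
Radius of convergence: R = |-4 − z₀| = |-6| = 6 (distance from z₀ to the singularity z = -4).

c_0 = 1/36, c_1 = -1/108, c_2 = 1/432, c_3 = -1/1944; R = 6.


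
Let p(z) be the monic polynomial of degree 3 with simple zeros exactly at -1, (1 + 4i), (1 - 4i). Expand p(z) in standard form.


The polynomial is p(z) = ∏_{α ∈ S} (z − α), where S = {-1, (1 + 4i), (1 - 4i)}.
Expanding the product yields: p(z) = z^3 -z^2 + 15·z + 17.
Note conjugate pairs combine to real quadratics: (z − (1+4i))(z − (1−4i)) = z² − 2z + 17.
The resulting polynomial has degree 3 and real coefficients as required.

p(z) = z^3 -z^2 + 15·z + 17.


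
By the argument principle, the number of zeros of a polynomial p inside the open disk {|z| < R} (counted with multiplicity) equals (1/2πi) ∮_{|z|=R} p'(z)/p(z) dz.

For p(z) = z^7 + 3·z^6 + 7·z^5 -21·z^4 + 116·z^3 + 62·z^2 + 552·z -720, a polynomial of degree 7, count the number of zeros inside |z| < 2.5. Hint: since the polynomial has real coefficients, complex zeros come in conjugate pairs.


The zeros of p are: (-3 + 3i), (-3 - 3i), 1, (-1 + 2i), (-1 - 2i), (2 + 2i), (2 - 2i).
Their magnitudes are: 4.243, 4.243, 1, 2.236, 2.236, 2.828, 2.828.
Zeros with |z| < R = 2.5: 1, (-1 + 2i), (-1 - 2i).
Count = 3.
By the argument principle, (1/2πi) ∮_{|z|=R} p'(z)/p(z) dz equals exactly this count.

Number of zeros inside |z| < 2.5: 3.


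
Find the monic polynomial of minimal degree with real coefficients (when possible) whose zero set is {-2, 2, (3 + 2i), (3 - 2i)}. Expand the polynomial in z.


The polynomial is p(z) = ∏_{α ∈ S} (z − α), where S = {-2, 2, (3 + 2i), (3 - 2i)}.
Expanding the product yields: p(z) = z^4 -6·z^3 + 9·z^2 + 24·z -52.
Note conjugate pairs combine to real quadratics: (z − (3+2i))(z − (3−2i)) = z² − 6z + 13.
The resulting polynomial has degree 4 and real coefficients as required.

p(z) = z^4 -6·z^3 + 9·z^2 + 24·z -52.


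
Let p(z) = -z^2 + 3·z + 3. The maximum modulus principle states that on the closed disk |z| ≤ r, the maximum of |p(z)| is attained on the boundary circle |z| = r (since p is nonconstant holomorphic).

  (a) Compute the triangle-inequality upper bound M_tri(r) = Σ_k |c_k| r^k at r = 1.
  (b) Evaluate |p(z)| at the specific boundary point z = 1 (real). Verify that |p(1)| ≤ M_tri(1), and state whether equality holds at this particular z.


Coefficients: c_0 = 3, c_1 = 3, c_2 = -1. Radius r = 1.
Part (a). Triangle bound: M_tri(r) = Σ_k |c_k| r^k
  = |3|·1^0 + |3|·1^1 + |-1|·1^2
  = 3 + 3 + 1 = 7.
This bounds M(r) := max_{|z|=r} |p(z)| from above; equality holds iff all terms c_k z^k can be made to align in phase at a single z on |z|=r.
Part (b). At z = 1 (real, on the circle |z| = r):
  p(1) = (3)·1^0 + (3)·1^1 + (-1)·1^2 = 5.
  |p(1)| = 5.
Check: |p(1)| = 5 ≤ 7 = M_tri(1). ✓ Equality does not hold at z = 1 (the coefficients have mixed signs, so the terms do not all align in phase there).

M_tri(1) = 7; |p(1)| = 5; equality at z=1: no.


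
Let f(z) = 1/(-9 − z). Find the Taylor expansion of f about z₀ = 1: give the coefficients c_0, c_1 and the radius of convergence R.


Let w = z − z₀, so z = z₀ + w.
Then -9 − z = -9 − (z₀ + w) = (-9 − z₀) − w = -10 − w.
f(z) = 1/(-10 − w) = (1/(-10)) · 1/(1 − w/(-10)) = Σ_{n≥0} w^n / (-10)^(n+1).
So c_n = 1/(-10)^(n+1):
  c_0 = 1/(-10)^1 = -1/10.
  c_1 = 1/(-10)^2 = 1/100.
The series is valid for |w/d| < 1, i.e. |z − z₀| < |d|.
Radius of convergence: R = |-9 − z₀| = |-10| = 10 (distance from z₀ to the singularity z = -9).

c_0 = -1/10, c_1 = 1/100; R = 10.


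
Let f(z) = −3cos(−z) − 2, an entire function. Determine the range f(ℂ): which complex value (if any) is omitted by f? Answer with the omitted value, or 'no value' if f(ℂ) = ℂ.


Little Picard bounds the complement of f(ℂ) to at most one point.
cos is entire and surjective onto ℂ: for every w ∈ ℂ, cos(ζ) = w has a solution ζ ∈ ℂ (e.g., via the complex inverse arccos). With ζ = −z this gives z = ζ/(-1). Then -3·cos(−z) takes every value in -3·ℂ = ℂ, and adding -2 is a bijection of ℂ. So f is surjective and omits no value. (Note: only on the real line is cos bounded by [−1, 1].)

Omitted value: no value.


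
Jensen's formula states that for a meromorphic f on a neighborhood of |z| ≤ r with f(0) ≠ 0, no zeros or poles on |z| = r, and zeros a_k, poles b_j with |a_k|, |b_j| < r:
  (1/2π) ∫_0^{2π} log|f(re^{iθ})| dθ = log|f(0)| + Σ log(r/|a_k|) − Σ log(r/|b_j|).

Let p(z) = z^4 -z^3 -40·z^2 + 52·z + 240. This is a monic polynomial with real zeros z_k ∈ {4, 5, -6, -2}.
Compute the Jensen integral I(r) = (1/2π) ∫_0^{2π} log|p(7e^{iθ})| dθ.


Zeros: -6, -2, 4, 5; r = 7.
Inside |z| < r: -6, -2, 4, 5. Outside (|z| ≥ r): ∅.
p(0) = 240, so log|p(0)| = log(240) = 5.4806.
Apply Jensen: I(r) = log|p(0)| + Σ_k log(r/|z_k|), summed over zeros inside |z| < r.
  log(r/|z_k|) for z_k = 4: log(7/4) = 0.5596
  log(r/|z_k|) for z_k = 5: log(7/5) = 0.3365
  log(r/|z_k|) for z_k = -6: log(7/6) = 0.1542
  log(r/|z_k|) for z_k = -2: log(7/2) = 1.2528
Sum over inside zeros: 2.3030.
I(r) = log|p(0)| + (inside sum) = 5.4806 + 2.3030 = 7.7836.
Closed form (all zeros inside, monic): I(r) = n·log(r) = 4·log(7) = 7.7836. ✓

I(r) ≈ 7.7836.


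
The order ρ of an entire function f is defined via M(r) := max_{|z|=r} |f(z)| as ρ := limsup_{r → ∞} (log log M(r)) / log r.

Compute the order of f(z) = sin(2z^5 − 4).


Write sin(w) = (e^{iw} ± e^{−iw})/(2 or 2i), so |sin(w)| ≤ e^{|w|}. With w = 2z^5 − 4, |w| ≤ 2r^5 + 4 on |z|=r, giving M(r) ≤ e^{2r^5 + 4} and ρ ≤ 5. For the lower bound, choose z on |z|=r with 2z^5 purely imaginary of modulus 2r^5; then |sin(2z^5 − 4)| grows like e^{2r^5}/2, so ρ ≥ 5. Hence ρ = 5.
Therefore ρ = 5.

Order ρ = 5.


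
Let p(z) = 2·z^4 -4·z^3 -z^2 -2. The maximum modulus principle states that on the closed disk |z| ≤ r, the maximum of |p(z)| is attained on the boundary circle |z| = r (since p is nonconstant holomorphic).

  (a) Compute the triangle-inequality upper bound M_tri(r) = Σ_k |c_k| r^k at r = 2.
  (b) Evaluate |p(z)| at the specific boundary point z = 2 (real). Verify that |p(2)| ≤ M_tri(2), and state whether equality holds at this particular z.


Coefficients: c_0 = -2, c_1 = 0, c_2 = -1, c_3 = -4, c_4 = 2. Radius r = 2.
Part (a). Triangle bound: M_tri(r) = Σ_k |c_k| r^k
  = |-2|·2^0 + |0|·2^1 + |-1|·2^2 + |-4|·2^3 + |2|·2^4
  = 2 + 0 + 4 + 32 + 32 = 70.
This bounds M(r) := max_{|z|=r} |p(z)| from above; equality holds iff all terms c_k z^k can be made to align in phase at a single z on |z|=r.
Part (b). At z = 2 (real, on the circle |z| = r):
  p(2) = (-2)·2^0 + (0)·2^1 + (-1)·2^2 + (-4)·2^3 + (2)·2^4 = -6.
  |p(2)| = 6.
Check: |p(2)| = 6 ≤ 70 = M_tri(2). ✓ Equality does not hold at z = 2 (the coefficients have mixed signs, so the terms do not all align in phase there).

M_tri(2) = 70; |p(2)| = 6; equality at z=2: no.


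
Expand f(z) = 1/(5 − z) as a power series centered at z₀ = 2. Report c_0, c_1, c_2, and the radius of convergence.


Let w = z − z₀, so z = z₀ + w.
Then 5 − z = 5 − (z₀ + w) = (5 − z₀) − w = 3 − w.
f(z) = 1/(3 − w) = (1/(3)) · 1/(1 − w/(3)) = Σ_{n≥0} w^n / (3)^(n+1).
So c_n = 1/(3)^(n+1):
  c_0 = 1/(3)^1 = 1/3.
  c_1 = 1/(3)^2 = 1/9.
  c_2 = 1/(3)^3 = 1/27.
The series is valid for |w/d| < 1, i.e. |z − z₀| < |d|.
Radius of convergence: R = |5 − z₀| = |3| = 3 (distance from z₀ to the singularity z = 5).

c_0 = 1/3, c_1 = 1/9, c_2 = 1/27; R = 3.


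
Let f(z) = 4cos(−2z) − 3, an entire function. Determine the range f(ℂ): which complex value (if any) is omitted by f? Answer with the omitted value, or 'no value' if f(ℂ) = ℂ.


Little Picard bounds the complement of f(ℂ) to at most one point.
cos is entire and surjective onto ℂ: for every w ∈ ℂ, cos(ζ) = w has a solution ζ ∈ ℂ (e.g., via the complex inverse arccos). With ζ = −2z this gives z = ζ/(-2). Then 4·cos(−2z) takes every value in 4·ℂ = ℂ, and adding -3 is a bijection of ℂ. So f is surjective and omits no value. (Note: only on the real line is cos bounded by [−1, 1].)

Omitted value: no value.


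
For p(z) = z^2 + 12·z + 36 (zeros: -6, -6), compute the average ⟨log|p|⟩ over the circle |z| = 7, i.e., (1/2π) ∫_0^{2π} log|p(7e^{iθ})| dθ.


Zeros: -6, -6; r = 7.
Inside |z| < r: -6, -6. Outside (|z| ≥ r): ∅.
p(0) = 36, so log|p(0)| = log(36) = 3.5835.
Apply Jensen: I(r) = log|p(0)| + Σ_k log(r/|z_k|), summed over zeros inside |z| < r.
  log(r/|z_k|) for z_k = -6: log(7/6) = 0.1542
  log(r/|z_k|) for z_k = -6: log(7/6) = 0.1542
Sum over inside zeros: 0.3083.
I(r) = log|p(0)| + (inside sum) = 3.5835 + 0.3083 = 3.8918.
Closed form (all zeros inside, monic): I(r) = n·log(r) = 2·log(7) = 3.8918. ✓

I(r) ≈ 3.8918.


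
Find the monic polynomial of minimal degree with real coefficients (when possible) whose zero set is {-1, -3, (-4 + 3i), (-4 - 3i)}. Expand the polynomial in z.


The polynomial is p(z) = ∏_{α ∈ S} (z − α), where S = {-1, -3, (-4 + 3i), (-4 - 3i)}.
Expanding the product yields: p(z) = z^4 + 12·z^3 + 60·z^2 + 124·z + 75.
Note conjugate pairs combine to real quadratics: (z − (-4+3i))(z − (-4−3i)) = z² + 8z + 25.
The resulting polynomial has degree 4 and real coefficients as required.

p(z) = z^4 + 12·z^3 + 60·z^2 + 124·z + 75.


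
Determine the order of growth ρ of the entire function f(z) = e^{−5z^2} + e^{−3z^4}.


Each summand is entire of order 2 and 4 respectively (as in the single-exponential case). The order of a sum is at most the max of the orders, so ρ ≤ 4. For the lower bound: on |z|=r choose arg z so that -3z^4 is real positive; then |e^{-3z^4}| = e^{3r^4} while |e^{-5z^2}| ≤ e^{5r^2} = o(e^{3r^4}). So |f| ≥ e^{3r^4}(1 − o(1)) and ρ ≥ 4. Hence ρ = max(2, 4) = 4.
Therefore ρ = 4.

Order ρ = 4.


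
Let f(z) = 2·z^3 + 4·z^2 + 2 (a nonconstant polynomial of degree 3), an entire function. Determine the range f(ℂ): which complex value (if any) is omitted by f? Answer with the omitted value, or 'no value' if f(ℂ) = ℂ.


Little Picard bounds the complement of f(ℂ) to at most one point.
For every w ∈ ℂ, the equation p(z) − w = 0 is a nonconstant polynomial in z and hence has at least one root by the fundamental theorem of algebra. So p is surjective onto ℂ, omitting no value.

Omitted value: no value.


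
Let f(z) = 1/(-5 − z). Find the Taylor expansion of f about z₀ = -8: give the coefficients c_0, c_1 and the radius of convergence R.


Let w = z − z₀, so z = z₀ + w.
Then -5 − z = -5 − (z₀ + w) = (-5 − z₀) − w = 3 − w.
f(z) = 1/(3 − w) = (1/(3)) · 1/(1 − w/(3)) = Σ_{n≥0} w^n / (3)^(n+1).
So c_n = 1/(3)^(n+1):
  c_0 = 1/(3)^1 = 1/3.
  c_1 = 1/(3)^2 = 1/9.
The series is valid for |w/d| < 1, i.e. |z − z₀| < |d|.
Radius of convergence: R = |-5 − z₀| = |3| = 3 (distance from z₀ to the singularity z = -5).

c_0 = 1/3, c_1 = 1/9; R = 3.


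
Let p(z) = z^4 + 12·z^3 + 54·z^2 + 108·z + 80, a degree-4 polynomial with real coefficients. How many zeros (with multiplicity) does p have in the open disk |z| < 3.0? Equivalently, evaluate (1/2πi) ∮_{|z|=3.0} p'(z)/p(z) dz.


The zeros of p are: -2, (-3 + 1i), (-3 - 1i), -4.
Their magnitudes are: 2, 3.162, 3.162, 4.
Zeros with |z| < R = 3.0: -2.
Count = 1.
By the argument principle, (1/2πi) ∮_{|z|=R} p'(z)/p(z) dz equals exactly this count.

Number of zeros inside |z| < 3.0: 1.


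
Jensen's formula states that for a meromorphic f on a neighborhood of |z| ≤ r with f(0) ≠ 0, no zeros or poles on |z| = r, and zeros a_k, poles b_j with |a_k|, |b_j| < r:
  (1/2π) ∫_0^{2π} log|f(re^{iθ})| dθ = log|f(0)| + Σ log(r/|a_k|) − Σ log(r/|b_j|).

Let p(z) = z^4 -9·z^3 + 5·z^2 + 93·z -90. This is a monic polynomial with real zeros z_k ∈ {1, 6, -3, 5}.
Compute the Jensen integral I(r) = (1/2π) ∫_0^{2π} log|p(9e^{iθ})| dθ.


Zeros: -3, 1, 5, 6; r = 9.
Inside |z| < r: -3, 1, 5, 6. Outside (|z| ≥ r): ∅.
p(0) = -90, so log|p(0)| = log(90) = 4.4998.
Apply Jensen: I(r) = log|p(0)| + Σ_k log(r/|z_k|), summed over zeros inside |z| < r.
  log(r/|z_k|) for z_k = 1: log(9/1) = 2.1972
  log(r/|z_k|) for z_k = 6: log(9/6) = 0.4055
  log(r/|z_k|) for z_k = -3: log(9/3) = 1.0986
  log(r/|z_k|) for z_k = 5: log(9/5) = 0.5878
Sum over inside zeros: 4.2891.
I(r) = log|p(0)| + (inside sum) = 4.4998 + 4.2891 = 8.7889.
Closed form (all zeros inside, monic): I(r) = n·log(r) = 4·log(9) = 8.7889. ✓

I(r) ≈ 8.7889.


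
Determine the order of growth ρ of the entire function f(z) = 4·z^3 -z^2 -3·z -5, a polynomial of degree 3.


|f(z)| ≤ Σ|c_k|·r^k = O(r^3) as r → ∞. Polynomial growth is O(e^{r^ε}) for every ε > 0 (since r^3/e^{r^ε} → 0), so ρ ≤ ε for all ε > 0, i.e. ρ = 0. Every nonconstant polynomial has order 0.
Therefore ρ = 0.

Order ρ = 0.


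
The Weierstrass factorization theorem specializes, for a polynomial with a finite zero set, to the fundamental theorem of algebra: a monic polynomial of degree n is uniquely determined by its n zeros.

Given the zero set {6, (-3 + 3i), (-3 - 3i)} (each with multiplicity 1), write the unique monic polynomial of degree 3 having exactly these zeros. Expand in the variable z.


The polynomial is p(z) = ∏_{α ∈ S} (z − α), where S = {6, (-3 + 3i), (-3 - 3i)}.
Expanding the product yields: p(z) = z^3 -18·z -108.
Note conjugate pairs combine to real quadratics: (z − (-3+3i))(z − (-3−3i)) = z² + 6z + 18.
The resulting polynomial has degree 3 and real coefficients as required.

p(z) = z^3 -18·z -108.


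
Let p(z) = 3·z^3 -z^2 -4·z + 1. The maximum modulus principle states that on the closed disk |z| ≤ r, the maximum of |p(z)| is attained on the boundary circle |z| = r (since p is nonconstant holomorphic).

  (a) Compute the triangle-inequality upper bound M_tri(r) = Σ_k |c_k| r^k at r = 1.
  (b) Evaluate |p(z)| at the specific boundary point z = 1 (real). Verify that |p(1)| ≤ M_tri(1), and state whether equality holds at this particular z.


Coefficients: c_0 = 1, c_1 = -4, c_2 = -1, c_3 = 3. Radius r = 1.
Part (a). Triangle bound: M_tri(r) = Σ_k |c_k| r^k
  = |1|·1^0 + |-4|·1^1 + |-1|·1^2 + |3|·1^3
  = 1 + 4 + 1 + 3 = 9.
This bounds M(r) := max_{|z|=r} |p(z)| from above; equality holds iff all terms c_k z^k can be made to align in phase at a single z on |z|=r.
Part (b). At z = 1 (real, on the circle |z| = r):
  p(1) = (1)·1^0 + (-4)·1^1 + (-1)·1^2 + (3)·1^3 = -1.
  |p(1)| = 1.
Check: |p(1)| = 1 ≤ 9 = M_tri(1). ✓ Equality does not hold at z = 1 (the coefficients have mixed signs, so the terms do not all align in phase there).

M_tri(1) = 9; |p(1)| = 1; equality at z=1: no.


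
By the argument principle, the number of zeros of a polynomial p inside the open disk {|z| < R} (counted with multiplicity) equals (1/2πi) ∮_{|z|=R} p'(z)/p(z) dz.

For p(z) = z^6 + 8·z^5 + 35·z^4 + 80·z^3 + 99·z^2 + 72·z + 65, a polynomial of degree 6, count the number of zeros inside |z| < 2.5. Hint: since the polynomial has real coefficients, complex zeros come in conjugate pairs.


The zeros of p are: (0 + 1i), (0 - 1i), (-2 + 3i), (-2 - 3i), (-2 + 1i), (-2 - 1i).
Their magnitudes are: 1, 1, 3.606, 3.606, 2.236, 2.236.
Zeros with |z| < R = 2.5: (0 + 1i), (0 - 1i), (-2 + 1i), (-2 - 1i).
Count = 4.
By the argument principle, (1/2πi) ∮_{|z|=R} p'(z)/p(z) dz equals exactly this count.

Number of zeros inside |z| < 2.5: 4.


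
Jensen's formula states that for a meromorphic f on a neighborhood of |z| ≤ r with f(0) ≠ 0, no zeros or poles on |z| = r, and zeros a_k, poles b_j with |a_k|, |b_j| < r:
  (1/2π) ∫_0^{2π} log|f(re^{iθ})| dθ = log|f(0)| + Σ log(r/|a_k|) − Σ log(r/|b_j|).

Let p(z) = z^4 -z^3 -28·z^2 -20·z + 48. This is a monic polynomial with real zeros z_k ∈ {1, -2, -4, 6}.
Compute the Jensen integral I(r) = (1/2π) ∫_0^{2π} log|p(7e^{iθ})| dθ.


Zeros: -4, -2, 1, 6; r = 7.
Inside |z| < r: -4, -2, 1, 6. Outside (|z| ≥ r): ∅.
p(0) = 48, so log|p(0)| = log(48) = 3.8712.
Apply Jensen: I(r) = log|p(0)| + Σ_k log(r/|z_k|), summed over zeros inside |z| < r.
  log(r/|z_k|) for z_k = 1: log(7/1) = 1.9459
  log(r/|z_k|) for z_k = -2: log(7/2) = 1.2528
  log(r/|z_k|) for z_k = -4: log(7/4) = 0.5596
  log(r/|z_k|) for z_k = 6: log(7/6) = 0.1542
Sum over inside zeros: 3.9124.
I(r) = log|p(0)| + (inside sum) = 3.8712 + 3.9124 = 7.7836.
Closed form (all zeros inside, monic): I(r) = n·log(r) = 4·log(7) = 7.7836. ✓

I(r) ≈ 7.7836.


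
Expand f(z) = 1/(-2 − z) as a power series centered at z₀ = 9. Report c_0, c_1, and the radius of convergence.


Let w = z − z₀, so z = z₀ + w.
Then -2 − z = -2 − (z₀ + w) = (-2 − z₀) − w = -11 − w.
f(z) = 1/(-11 − w) = (1/(-11)) · 1/(1 − w/(-11)) = Σ_{n≥0} w^n / (-11)^(n+1).
So c_n = 1/(-11)^(n+1):
  c_0 = 1/(-11)^1 = -1/11.
  c_1 = 1/(-11)^2 = 1/121.
The series is valid for |w/d| < 1, i.e. |z − z₀| < |d|.
Radius of convergence: R = |-2 − z₀| = |-11| = 11 (distance from z₀ to the singularity z = -2).

c_0 = -1/11, c_1 = 1/121; R = 11.


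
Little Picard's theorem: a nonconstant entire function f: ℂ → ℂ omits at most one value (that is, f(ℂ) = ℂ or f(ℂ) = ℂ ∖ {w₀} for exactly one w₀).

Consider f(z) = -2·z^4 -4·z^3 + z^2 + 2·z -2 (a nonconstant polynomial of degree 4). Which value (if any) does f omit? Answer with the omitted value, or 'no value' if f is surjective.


Little Picard bounds the complement of f(ℂ) to at most one point.
For every w ∈ ℂ, the equation p(z) − w = 0 is a nonconstant polynomial in z and hence has at least one root by the fundamental theorem of algebra. So p is surjective onto ℂ, omitting no value.

Omitted value: no value.


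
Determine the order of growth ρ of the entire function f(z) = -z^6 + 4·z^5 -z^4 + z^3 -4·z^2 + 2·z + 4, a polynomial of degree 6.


|f(z)| ≤ Σ|c_k|·r^k = O(r^6) as r → ∞. Polynomial growth is O(e^{r^ε}) for every ε > 0 (since r^6/e^{r^ε} → 0), so ρ ≤ ε for all ε > 0, i.e. ρ = 0. Every nonconstant polynomial has order 0.
Therefore ρ = 0.

Order ρ = 0.


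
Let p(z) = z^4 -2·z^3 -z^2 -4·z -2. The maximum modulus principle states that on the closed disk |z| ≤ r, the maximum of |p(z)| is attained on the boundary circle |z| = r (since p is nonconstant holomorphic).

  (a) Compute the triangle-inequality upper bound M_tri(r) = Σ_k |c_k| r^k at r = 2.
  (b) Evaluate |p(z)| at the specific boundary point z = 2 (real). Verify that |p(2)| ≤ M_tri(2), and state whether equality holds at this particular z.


Coefficients: c_0 = -2, c_1 = -4, c_2 = -1, c_3 = -2, c_4 = 1. Radius r = 2.
Part (a). Triangle bound: M_tri(r) = Σ_k |c_k| r^k
  = |-2|·2^0 + |-4|·2^1 + |-1|·2^2 + |-2|·2^3 + |1|·2^4
  = 2 + 8 + 4 + 16 + 16 = 46.
This bounds M(r) := max_{|z|=r} |p(z)| from above; equality holds iff all terms c_k z^k can be made to align in phase at a single z on |z|=r.
Part (b). At z = 2 (real, on the circle |z| = r):
  p(2) = (-2)·2^0 + (-4)·2^1 + (-1)·2^2 + (-2)·2^3 + (1)·2^4 = -14.
  |p(2)| = 14.
Check: |p(2)| = 14 ≤ 46 = M_tri(2). ✓ Equality does not hold at z = 2 (the coefficients have mixed signs, so the terms do not all align in phase there).

M_tri(2) = 46; |p(2)| = 14; equality at z=2: no.


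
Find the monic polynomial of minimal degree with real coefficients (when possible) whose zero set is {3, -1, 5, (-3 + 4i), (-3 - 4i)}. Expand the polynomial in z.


The polynomial is p(z) = ∏_{α ∈ S} (z − α), where S = {3, -1, 5, (-3 + 4i), (-3 - 4i)}.
Expanding the product yields: p(z) = z^5 -z^4 -10·z^3 -118·z^2 + 265·z + 375.
Note conjugate pairs combine to real quadratics: (z − (-3+4i))(z − (-3−4i)) = z² + 6z + 25.
The resulting polynomial has degree 5 and real coefficients as required.

p(z) = z^5 -z^4 -10·z^3 -118·z^2 + 265·z + 375.


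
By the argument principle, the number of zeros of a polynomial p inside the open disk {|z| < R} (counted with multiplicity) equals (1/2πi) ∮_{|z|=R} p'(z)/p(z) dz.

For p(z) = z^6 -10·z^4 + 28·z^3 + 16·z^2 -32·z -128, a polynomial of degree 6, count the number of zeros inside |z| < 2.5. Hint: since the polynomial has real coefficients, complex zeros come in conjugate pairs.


The zeros of p are: -4, (2 + 2i), (2 - 2i), (-1 + 1i), (-1 - 1i), 2.
Their magnitudes are: 4, 2.828, 2.828, 1.414, 1.414, 2.
Zeros with |z| < R = 2.5: (-1 + 1i), (-1 - 1i), 2.
Count = 3.
By the argument principle, (1/2πi) ∮_{|z|=R} p'(z)/p(z) dz equals exactly this count.

Number of zeros inside |z| < 2.5: 3.


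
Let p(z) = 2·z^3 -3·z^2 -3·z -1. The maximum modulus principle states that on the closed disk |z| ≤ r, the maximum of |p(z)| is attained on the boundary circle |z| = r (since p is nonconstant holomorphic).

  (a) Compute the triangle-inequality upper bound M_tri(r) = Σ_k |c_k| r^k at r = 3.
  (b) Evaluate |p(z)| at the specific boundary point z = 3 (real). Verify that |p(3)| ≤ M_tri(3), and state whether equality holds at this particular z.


Coefficients: c_0 = -1, c_1 = -3, c_2 = -3, c_3 = 2. Radius r = 3.
Part (a). Triangle bound: M_tri(r) = Σ_k |c_k| r^k
  = |-1|·3^0 + |-3|·3^1 + |-3|·3^2 + |2|·3^3
  = 1 + 9 + 27 + 54 = 91.
This bounds M(r) := max_{|z|=r} |p(z)| from above; equality holds iff all terms c_k z^k can be made to align in phase at a single z on |z|=r.
Part (b). At z = 3 (real, on the circle |z| = r):
  p(3) = (-1)·3^0 + (-3)·3^1 + (-3)·3^2 + (2)·3^3 = 17.
  |p(3)| = 17.
Check: |p(3)| = 17 ≤ 91 = M_tri(3). ✓ Equality does not hold at z = 3 (the coefficients have mixed signs, so the terms do not all align in phase there).

M_tri(3) = 91; |p(3)| = 17; equality at z=3: no.


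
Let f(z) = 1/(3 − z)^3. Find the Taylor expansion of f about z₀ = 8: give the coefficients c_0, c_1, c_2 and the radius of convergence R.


Let w = z − z₀, so z = z₀ + w.
Then 3 − z = 3 − (z₀ + w) = (3 − z₀) − w = -5 − w.
f(z) = 1/(-5 − w)^3 = (1/(-5)^3) · (1 − w/(-5))^{−3}.
By the binomial series (1−u)^{−3} = Σ_{n≥0} C(n+2, 2) u^n for |u|<1, with u = w/(-5):
  c_n = C(n+2, 2) / (-5)^(n+3).
  c_0 = 1/(-5)^3 = -1/125.
  c_1 = 3/(-5)^4 = 3/625.
  c_2 = 6/(-5)^5 = -6/3125.
The series is valid for |w/d| < 1, i.e. |z − z₀| < |d|.
Radius of convergence: R = |3 − z₀| = |-5| = 5 (distance from z₀ to the singularity z = 3).

c_0 = -1/125, c_1 = 3/625, c_2 = -6/3125; R = 5.


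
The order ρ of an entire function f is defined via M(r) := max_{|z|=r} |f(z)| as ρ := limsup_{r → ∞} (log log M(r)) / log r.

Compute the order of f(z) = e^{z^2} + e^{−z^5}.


Each summand is entire of order 2 and 5 respectively (as in the single-exponential case). The order of a sum is at most the max of the orders, so ρ ≤ 5. For the lower bound: on |z|=r choose arg z so that -1z^5 is real positive; then |e^{-1z^5}| = e^{1r^5} while |e^{1z^2}| ≤ e^{1r^2} = o(e^{1r^5}). So |f| ≥ e^{1r^5}(1 − o(1)) and ρ ≥ 5. Hence ρ = max(2, 5) = 5.
Therefore ρ = 5.

Order ρ = 5.


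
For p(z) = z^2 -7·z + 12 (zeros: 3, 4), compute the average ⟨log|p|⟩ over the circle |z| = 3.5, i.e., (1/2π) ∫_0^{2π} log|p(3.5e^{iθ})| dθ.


Zeros: 3, 4; r = 3.5.
Inside |z| < r: 3. Outside (|z| ≥ r): 4.
p(0) = 12, so log|p(0)| = log(12) = 2.4849.
Apply Jensen: I(r) = log|p(0)| + Σ_k log(r/|z_k|), summed over zeros inside |z| < r.
  log(r/|z_k|) for z_k = 3: log(3.5/3) = 0.1542
  Outside zeros (4) contribute nothing to the Jensen sum.
Sum over inside zeros: 0.1542.
I(r) = log|p(0)| + (inside sum) = 2.4849 + 0.1542 = 2.6391.
Note: since some zeros are outside |z| ≤ r, the simplified n·log(r) form does NOT apply — only the inside zeros contribute.

I(r) ≈ 2.6391.


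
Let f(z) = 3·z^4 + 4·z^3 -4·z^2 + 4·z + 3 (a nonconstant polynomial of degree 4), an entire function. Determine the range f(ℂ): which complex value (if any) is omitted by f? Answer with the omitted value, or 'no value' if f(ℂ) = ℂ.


Little Picard bounds the complement of f(ℂ) to at most one point.
For every w ∈ ℂ, the equation p(z) − w = 0 is a nonconstant polynomial in z and hence has at least one root by the fundamental theorem of algebra. So p is surjective onto ℂ, omitting no value.

Omitted value: no value.


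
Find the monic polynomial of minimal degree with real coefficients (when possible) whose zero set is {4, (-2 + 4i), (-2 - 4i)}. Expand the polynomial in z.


The polynomial is p(z) = ∏_{α ∈ S} (z − α), where S = {4, (-2 + 4i), (-2 - 4i)}.
Expanding the product yields: p(z) = z^3 + 4·z -80.
Note conjugate pairs combine to real quadratics: (z − (-2+4i))(z − (-2−4i)) = z² + 4z + 20.
The resulting polynomial has degree 3 and real coefficients as required.

p(z) = z^3 + 4·z -80.


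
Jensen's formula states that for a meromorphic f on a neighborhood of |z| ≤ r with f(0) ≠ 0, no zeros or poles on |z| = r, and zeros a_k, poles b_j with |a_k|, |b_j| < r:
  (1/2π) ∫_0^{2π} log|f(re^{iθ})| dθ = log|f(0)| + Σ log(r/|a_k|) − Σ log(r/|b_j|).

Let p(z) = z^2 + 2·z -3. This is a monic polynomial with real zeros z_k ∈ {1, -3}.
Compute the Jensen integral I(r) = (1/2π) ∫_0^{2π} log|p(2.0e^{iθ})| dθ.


Zeros: -3, 1; r = 2.0.
Inside |z| < r: 1. Outside (|z| ≥ r): -3.
p(0) = -3, so log|p(0)| = log(3) = 1.0986.
Apply Jensen: I(r) = log|p(0)| + Σ_k log(r/|z_k|), summed over zeros inside |z| < r.
  log(r/|z_k|) for z_k = 1: log(2.0/1) = 0.6931
  Outside zeros (-3) contribute nothing to the Jensen sum.
Sum over inside zeros: 0.6931.
I(r) = log|p(0)| + (inside sum) = 1.0986 + 0.6931 = 1.7918.
Note: since some zeros are outside |z| ≤ r, the simplified n·log(r) form does NOT apply — only the inside zeros contribute.

I(r) ≈ 1.7918.


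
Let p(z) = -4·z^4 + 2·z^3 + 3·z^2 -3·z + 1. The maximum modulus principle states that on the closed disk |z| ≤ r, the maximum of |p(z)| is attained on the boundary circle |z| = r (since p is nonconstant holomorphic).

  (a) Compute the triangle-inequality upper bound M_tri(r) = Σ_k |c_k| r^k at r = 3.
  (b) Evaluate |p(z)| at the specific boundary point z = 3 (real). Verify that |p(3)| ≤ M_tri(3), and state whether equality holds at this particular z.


Coefficients: c_0 = 1, c_1 = -3, c_2 = 3, c_3 = 2, c_4 = -4. Radius r = 3.
Part (a). Triangle bound: M_tri(r) = Σ_k |c_k| r^k
  = |1|·3^0 + |-3|·3^1 + |3|·3^2 + |2|·3^3 + |-4|·3^4
  = 1 + 9 + 27 + 54 + 324 = 415.
This bounds M(r) := max_{|z|=r} |p(z)| from above; equality holds iff all terms c_k z^k can be made to align in phase at a single z on |z|=r.
Part (b). At z = 3 (real, on the circle |z| = r):
  p(3) = (1)·3^0 + (-3)·3^1 + (3)·3^2 + (2)·3^3 + (-4)·3^4 = -251.
  |p(3)| = 251.
Check: |p(3)| = 251 ≤ 415 = M_tri(3). ✓ Equality does not hold at z = 3 (the coefficients have mixed signs, so the terms do not all align in phase there).

M_tri(3) = 415; |p(3)| = 251; equality at z=3: no.


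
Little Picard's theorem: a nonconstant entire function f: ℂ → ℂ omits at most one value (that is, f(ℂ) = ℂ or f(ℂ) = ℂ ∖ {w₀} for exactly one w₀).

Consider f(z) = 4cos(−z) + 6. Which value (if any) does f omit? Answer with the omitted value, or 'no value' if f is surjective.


Little Picard bounds the complement of f(ℂ) to at most one point.
cos is entire and surjective onto ℂ: for every w ∈ ℂ, cos(ζ) = w has a solution ζ ∈ ℂ (e.g., via the complex inverse arccos). With ζ = −z this gives z = ζ/(-1). Then 4·cos(−z) takes every value in 4·ℂ = ℂ, and adding 6 is a bijection of ℂ. So f is surjective and omits no value. (Note: only on the real line is cos bounded by [−1, 1].)

Omitted value: no value.


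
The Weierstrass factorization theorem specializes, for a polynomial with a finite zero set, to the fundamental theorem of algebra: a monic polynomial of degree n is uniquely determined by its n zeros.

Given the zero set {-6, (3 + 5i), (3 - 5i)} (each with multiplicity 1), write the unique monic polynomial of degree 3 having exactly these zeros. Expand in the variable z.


The polynomial is p(z) = ∏_{α ∈ S} (z − α), where S = {-6, (3 + 5i), (3 - 5i)}.
Expanding the product yields: p(z) = z^3 -2·z + 204.
Note conjugate pairs combine to real quadratics: (z − (3+5i))(z − (3−5i)) = z² − 6z + 34.
The resulting polynomial has degree 3 and real coefficients as required.

p(z) = z^3 -2·z + 204.


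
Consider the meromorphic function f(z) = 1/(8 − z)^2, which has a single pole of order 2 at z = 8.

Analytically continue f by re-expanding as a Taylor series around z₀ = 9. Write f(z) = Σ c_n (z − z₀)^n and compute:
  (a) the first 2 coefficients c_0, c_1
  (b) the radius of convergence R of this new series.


Let w = z − z₀, so z = z₀ + w.
Then 8 − z = 8 − (z₀ + w) = (8 − z₀) − w = -1 − w.
f(z) = 1/(-1 − w)^2 = (1/(-1)^2) · (1 − w/(-1))^{−2}.
By the binomial series (1−u)^{−2} = Σ_{n≥0} C(n+1, 1) u^n for |u|<1, with u = w/(-1):
  c_n = C(n+1, 1) / (-1)^(n+2).
  c_0 = 1/(-1)^2 = 1.
  c_1 = 2/(-1)^3 = -2.
The series is valid for |w/d| < 1, i.e. |z − z₀| < |d|.
Radius of convergence: R = |8 − z₀| = |-1| = 1 (distance from z₀ to the singularity z = 8).

c_0 = 1, c_1 = -2; R = 1.


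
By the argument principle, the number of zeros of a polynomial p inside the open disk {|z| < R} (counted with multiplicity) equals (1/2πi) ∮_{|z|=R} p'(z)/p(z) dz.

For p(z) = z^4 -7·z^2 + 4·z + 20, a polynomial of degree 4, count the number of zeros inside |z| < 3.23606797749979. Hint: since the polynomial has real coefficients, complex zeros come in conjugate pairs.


The zeros of p are: -2, -2, (2 + 1i), (2 - 1i).
Their magnitudes are: 2, 2, 2.236, 2.236.
Zeros with |z| < R = 3.23606797749979: -2, -2, (2 + 1i), (2 - 1i).
Count = 4.
By the argument principle, (1/2πi) ∮_{|z|=R} p'(z)/p(z) dz equals exactly this count.

Number of zeros inside |z| < 3.23606797749979: 4.


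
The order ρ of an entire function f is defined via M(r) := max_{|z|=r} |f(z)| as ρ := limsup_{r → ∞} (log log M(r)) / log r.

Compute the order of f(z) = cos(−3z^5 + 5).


Write cos(w) = (e^{iw} ± e^{−iw})/(2 or 2i), so |cos(w)| ≤ e^{|w|}. With w = −3z^5 + 5, |w| ≤ 3r^5 + 5 on |z|=r, giving M(r) ≤ e^{3r^5 + 5} and ρ ≤ 5. For the lower bound, choose z on |z|=r with -3z^5 purely imaginary of modulus 3r^5; then |cos(−3z^5 + 5)| grows like e^{3r^5}/2, so ρ ≥ 5. Hence ρ = 5.
Therefore ρ = 5.

Order ρ = 5.


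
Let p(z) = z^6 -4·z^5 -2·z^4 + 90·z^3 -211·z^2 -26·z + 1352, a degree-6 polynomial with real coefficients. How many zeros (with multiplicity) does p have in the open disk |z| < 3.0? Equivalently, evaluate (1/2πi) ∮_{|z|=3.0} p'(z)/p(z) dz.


The zeros of p are: -4, (2 + 3i), (2 - 3i), -2, (3 + 2i), (3 - 2i).
Their magnitudes are: 4, 3.606, 3.606, 2, 3.606, 3.606.
Zeros with |z| < R = 3.0: -2.
Count = 1.
By the argument principle, (1/2πi) ∮_{|z|=R} p'(z)/p(z) dz equals exactly this count.

Number of zeros inside |z| < 3.0: 1.
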